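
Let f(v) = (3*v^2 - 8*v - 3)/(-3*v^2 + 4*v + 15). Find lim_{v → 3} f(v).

Since v = 3 makes numerator and denominator zero, (v - 3) divides both.
Cancelling it gives (3*v + 1)/(-3*v - 5); now plug in v = 3 to get -5/7.

-5/7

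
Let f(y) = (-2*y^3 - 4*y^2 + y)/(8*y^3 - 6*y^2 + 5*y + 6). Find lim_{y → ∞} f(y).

-1/4

Numerator and denominator both have degree 3.
Dividing every term by y^3, all lower-order terms vanish and the limit is the ratio of leading coefficients, -2/(8) = -1/4.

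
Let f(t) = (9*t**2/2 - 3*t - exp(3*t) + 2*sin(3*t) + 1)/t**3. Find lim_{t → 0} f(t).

Substitution gives 0/0 (the numerator vanishes to order 3).
Expand each term to order t^3: the coefficient of t^3 in 2·sin(3t) is -9 and in −e^(3t) is -9/2.
Lower-order terms cancel with the polynomial part, so the numerator is (-27/2)·t^3 + o(t^3), and the limit is (-27/2)/(1) = -27/2.

-27/2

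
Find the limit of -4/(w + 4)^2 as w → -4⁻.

-∞

As w → -4⁻, (w + 4) → 0⁻, so (w + 4)^2 → 0⁺ and -4/(w + 4)^2 → -∞.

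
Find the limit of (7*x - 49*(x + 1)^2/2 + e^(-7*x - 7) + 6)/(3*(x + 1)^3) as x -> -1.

-343/18

Direct substitution gives 0/0.
Apply L'Hôpital: lim (-49*x - 7*e^(-7*x - 7) - 42)/(9*(x + 1)^2), still 0/0.
Apply L'Hôpital: lim (49*e^(-7*x - 7) - 49)/(18*x + 18), still 0/0.
After 3 applications of L'Hôpital's rule the quotient is (-343*e^(-7*x - 7))/(18); substituting x = -1 gives -343/18.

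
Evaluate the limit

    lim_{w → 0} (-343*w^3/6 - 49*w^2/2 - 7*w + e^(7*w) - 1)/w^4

2401/24

Direct substitution gives 0/0.
Apply L'Hôpital: lim (-343*w^2/2 - 49*w + 7*e^(7*w) - 7)/(4*w^3), still 0/0.
Apply L'Hôpital: lim (-343*w + 49*e^(7*w) - 49)/(12*w^2), still 0/0.
Apply L'Hôpital: lim (343*e^(7*w) - 343)/(24*w), still 0/0.
After 4 applications of L'Hôpital's rule the quotient is (2401*e^(7*w))/(24); substituting w = 0 gives 2401/24.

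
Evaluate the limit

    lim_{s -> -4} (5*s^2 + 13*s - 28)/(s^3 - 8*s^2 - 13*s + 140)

-3/11

At s = -4 both the top and bottom vanish — a removable singularity. Factoring out (s + 4) from each leaves (5*s - 7)/(s^2 - 12*s + 35), which at s = -4 equals -3/11.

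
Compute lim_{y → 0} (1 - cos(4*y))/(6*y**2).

4/3

Substitution gives 0/0.
Use (1 − cos u)/u² → 1/2 with u = 4y: the limit is 4²/(2·6) = 4/3.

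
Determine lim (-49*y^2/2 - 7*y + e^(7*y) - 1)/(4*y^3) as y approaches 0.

343/24

Direct substitution gives 0/0.
Apply L'Hôpital: lim (-49*y + 7*e^(7*y) - 7)/(12*y^2), still 0/0.
Apply L'Hôpital: lim (49*e^(7*y) - 49)/(24*y), still 0/0.
After 3 applications of L'Hôpital's rule the quotient is (343*e^(7*y))/(24); substituting y = 0 gives 343/24.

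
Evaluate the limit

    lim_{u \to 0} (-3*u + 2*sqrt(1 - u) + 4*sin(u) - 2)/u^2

Substitution gives 0/0; apply L'Hôpital's rule 2 times.
After differentiating numerator and denominator 2 times the quotient is (-4*sin(u) - 1/(2*(1 - u)^(3/2)))/(2); at u = 0 this is -1/4.

-1/4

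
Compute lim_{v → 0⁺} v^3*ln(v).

This is a 0·(−∞) form. Rewrite as 1·ln(v) / v^(−3) and apply L'Hôpital:
the derivative quotient is 1·(1/v) / (−3·v^(−4)) = (-1/3)·v^3 → 0.

0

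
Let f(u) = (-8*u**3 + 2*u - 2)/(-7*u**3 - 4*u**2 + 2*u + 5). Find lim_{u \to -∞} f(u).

8/7

Numerator and denominator both have degree 3.
Dividing every term by u^3, all lower-order terms vanish and the limit is the ratio of leading coefficients, -8/(-7) = 8/7.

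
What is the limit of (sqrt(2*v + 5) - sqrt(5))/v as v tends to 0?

Substitution gives 0/0. Multiply numerator and denominator by the conjugate √(5 + 2v) + √5.
The numerator becomes (5 + 2v) − 5 = 2v, so the expression simplifies to 2/(√(5 + 2v) + √5).
Letting v → 0 gives 2/(2√5) = √(5)/5.

√(5)/5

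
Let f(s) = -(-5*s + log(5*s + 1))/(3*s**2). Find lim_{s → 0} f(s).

Direct substitution gives 0/0.
Apply L'Hôpital: lim (-5 + 5/(5*s + 1))/(-6*s), still 0/0.
After 2 applications of L'Hôpital's rule the quotient is (-25/(5*s + 1)^2)/(-6); substituting s = 0 gives 25/6.

25/6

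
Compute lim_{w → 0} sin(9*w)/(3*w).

3

Substitution gives 0/0.
Write it as (9/3)·sin(9w)/(9w); since sin(u)/u → 1, the limit is 3.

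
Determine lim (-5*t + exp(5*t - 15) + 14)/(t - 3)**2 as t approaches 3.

Direct substitution gives 0/0.
Apply L'Hôpital: lim (5*e^(5*t - 15) - 5)/(2*t - 6), still 0/0.
After 2 applications of L'Hôpital's rule the quotient is (25*e^(5*t - 15))/(2); substituting t = 3 gives 25/2.

25/2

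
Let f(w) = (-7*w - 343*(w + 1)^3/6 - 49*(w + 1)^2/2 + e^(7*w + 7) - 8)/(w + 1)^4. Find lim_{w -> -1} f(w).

2401/24

Direct substitution gives 0/0.
Apply L'Hôpital: lim (-49*w - 343*(w + 1)^2/2 + 7*e^(7*w + 7) - 56)/(4*(w + 1)^3), still 0/0.
Apply L'Hôpital: lim (-343*w + 49*e^(7*w + 7) - 392)/(12*(w + 1)^2), still 0/0.
Apply L'Hôpital: lim (343*e^(7*w + 7) - 343)/(24*w + 24), still 0/0.
After 4 applications of L'Hôpital's rule the quotient is (2401*e^(7*w + 7))/(24); substituting w = -1 gives 2401/24.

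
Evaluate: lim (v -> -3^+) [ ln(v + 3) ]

-∞

As v → -3⁺, v + 3 → 0⁺ and ln(v + 3) → −∞.
Multiplying by 1 gives -∞.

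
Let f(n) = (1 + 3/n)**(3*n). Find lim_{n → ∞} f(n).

e^(9)

Write it as [(1 + 3/n)^n]^(3) · (1 + 3/n)^(0). The bracketed term tends to e^(3) and the second factor to 1, so the limit is e^(9).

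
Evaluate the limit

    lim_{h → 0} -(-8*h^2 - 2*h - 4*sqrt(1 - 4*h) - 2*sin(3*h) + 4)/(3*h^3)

Substitution gives 0/0 (the numerator vanishes to order 3).
Expand each term to order h^3: the coefficient of h^3 in -4·√(1 - 4h) is 16 and in -2·sin(3h) is 9.
Lower-order terms cancel with the polynomial part, so the numerator is (25)·h^3 + o(h^3), and the limit is (25)/(-3) = -25/3.

-25/3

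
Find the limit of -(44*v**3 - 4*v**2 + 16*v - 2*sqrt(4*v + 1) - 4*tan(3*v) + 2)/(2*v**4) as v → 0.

Substitution gives 0/0; apply L'Hôpital's rule 4 times.
After differentiating numerator and denominator 4 times the quotient is (2592*tan(3*v)/cos(3*v)^2 - 7776*tan(3*v)/cos(3*v)^4 + 480/(4*v + 1)^(7/2))/(-48); at v = 0 this is -10.

-10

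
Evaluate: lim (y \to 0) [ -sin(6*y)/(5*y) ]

Substitution gives 0/0.
Write it as (6/(-5))·sin(6y)/(6y); since sin(u)/u → 1, the limit is -6/5.

-6/5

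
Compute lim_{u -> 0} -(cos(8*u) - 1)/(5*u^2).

32/5

Direct substitution gives 0/0.
Apply L'Hôpital: lim (-8*sin(8*u))/(-10*u), still 0/0.
After 2 applications of L'Hôpital's rule the quotient is (-64*cos(8*u))/(-10); substituting u = 0 gives 32/5.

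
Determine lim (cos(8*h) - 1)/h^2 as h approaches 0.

-32

Direct substitution gives 0/0.
Apply L'Hôpital: lim (-8*sin(8*h))/(2*h), still 0/0.
After 2 applications of L'Hôpital's rule the quotient is (-64*cos(8*h))/(2); substituting h = 0 gives -32.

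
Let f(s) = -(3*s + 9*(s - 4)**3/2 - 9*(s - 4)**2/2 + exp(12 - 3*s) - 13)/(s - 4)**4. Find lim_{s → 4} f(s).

-27/8

Direct substitution gives 0/0.
Apply L'Hôpital: lim (-9*s + 27*(s - 4)^2/2 - 3*e^(12 - 3*s) + 39)/(-4*(s - 4)^3), still 0/0.
Apply L'Hôpital: lim (27*s + 9*e^(12 - 3*s) - 117)/(-12*(s - 4)^2), still 0/0.
Apply L'Hôpital: lim (27 - 27*e^(12 - 3*s))/(96 - 24*s), still 0/0.
After 4 applications of L'Hôpital's rule the quotient is (81*e^(12 - 3*s))/(-24); substituting s = 4 gives -27/8.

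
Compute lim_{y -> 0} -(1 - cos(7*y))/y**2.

Substitution gives 0/0.
Use (1 − cos u)/u² → 1/2 with u = 7y: the limit is 7²/(2·(-1)) = -49/2.

-49/2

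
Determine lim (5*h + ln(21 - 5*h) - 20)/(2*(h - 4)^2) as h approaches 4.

Direct substitution gives 0/0.
Apply L'Hôpital: lim (5 - 5/(21 - 5*h))/(4*h - 16), still 0/0.
After 2 applications of L'Hôpital's rule the quotient is (-25/(21 - 5*h)^2)/(4); substituting h = 4 gives -25/4.

-25/4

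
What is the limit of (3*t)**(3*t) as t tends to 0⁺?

1

Base → 0⁺ and exponent → 0⁺: a 0^0 form.
Take logs: 3t·ln(3t). This is 0·(−∞); rewriting as ln(3t)/(1/(3t)) and applying L'Hôpital gives 0.
Hence the limit is e^0 = 1.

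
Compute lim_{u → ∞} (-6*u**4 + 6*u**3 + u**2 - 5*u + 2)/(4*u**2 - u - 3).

-∞

The numerator has higher degree (4 > 2); the quotient behaves like (-6/(4))·u^2 for large |u|.
As u → +∞ this diverges to -∞.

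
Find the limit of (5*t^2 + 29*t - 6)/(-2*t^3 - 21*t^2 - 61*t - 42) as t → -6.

Since t = -6 makes numerator and denominator zero, (t + 6) divides both.
Cancelling it gives (5*t - 1)/(-2*t^2 - 9*t - 7); now plug in t = -6 to get 31/25.

31/25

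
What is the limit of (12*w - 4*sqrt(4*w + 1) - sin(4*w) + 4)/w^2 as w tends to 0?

Substitution gives 0/0 (the numerator vanishes to order 2).
Expand each term to order w^2: the coefficient of w^2 in −sin(4w) is 0 and in -4·√(1 + 4w) is 8.
Lower-order terms cancel with the polynomial part, so the numerator is (8)·w^2 + o(w^2), and the limit is (8)/(1) = 8.

8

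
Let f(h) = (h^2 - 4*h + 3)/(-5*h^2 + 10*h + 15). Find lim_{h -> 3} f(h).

Since h = 3 makes numerator and denominator zero, (h - 3) divides both.
Cancelling it gives (h - 1)/(-5*h - 5); now plug in h = 3 to get -1/10.

-1/10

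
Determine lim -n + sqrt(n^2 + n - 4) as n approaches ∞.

1/2

This has the form ∞ − ∞. Multiply and divide by the conjugate √(n^2 + n - 4) + n.
That gives (n - 4) / (√(n^2 + n - 4) + n).
Divide numerator and denominator by n: the limit is 1/(2·1) = 1/2.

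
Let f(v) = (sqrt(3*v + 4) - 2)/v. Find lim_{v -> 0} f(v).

3/4

A 0/0 form; rationalise with √(4 + 3v) + √4. This collapses the numerator to 3v, leaving 3/(√(4 + 3v) + √4) → 3/(2√4) = 3/4.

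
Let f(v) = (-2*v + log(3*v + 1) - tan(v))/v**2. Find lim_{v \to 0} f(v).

-9/2

Substitution gives 0/0; apply L'Hôpital's rule 2 times.
After differentiating numerator and denominator 2 times the quotient is (-2*tan(v)/cos(v)^2 - 9/(3*v + 1)^2)/(2); at v = 0 this is -9/2.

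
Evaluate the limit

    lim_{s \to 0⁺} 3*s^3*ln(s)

This is a 0·(−∞) form. Rewrite as 3·ln(s) / s^(−3) and apply L'Hôpital:
the derivative quotient is 3·(1/s) / (−3·s^(−4)) = (-3/3)·s^3 → 0.

0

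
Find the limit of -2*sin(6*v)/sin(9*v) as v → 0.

-4/3

Substitution gives 0/0.
Divide numerator and denominator by v: sin(6v)/v → 6 and sin(9v)/v → 9, so the limit is -2·6/9 = -4/3.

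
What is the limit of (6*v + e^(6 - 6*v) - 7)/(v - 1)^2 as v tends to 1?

18

Direct substitution gives 0/0.
Apply L'Hôpital: lim (6 - 6*e^(6 - 6*v))/(2*v - 2), still 0/0.
After 2 applications of L'Hôpital's rule the quotient is (36*e^(6 - 6*v))/(2); substituting v = 1 gives 18.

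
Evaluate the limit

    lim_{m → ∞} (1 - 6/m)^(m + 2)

Write it as [(1 - 6/m)^m]^(1) · (1 - 6/m)^(2). The bracketed term tends to e^(-6) and the second factor to 1, so the limit is e^(-6).

e^(-6)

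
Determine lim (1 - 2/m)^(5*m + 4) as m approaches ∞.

e^(-10)

The base → 1 and the exponent → ∞: a 1^∞ form.
Take logarithms: (5m + 4)·ln(1 - 2/m). Since ln(1+u) ~ u for small u, this behaves like (5m)·(-2/m) → -10.
So the limit is e^(-10).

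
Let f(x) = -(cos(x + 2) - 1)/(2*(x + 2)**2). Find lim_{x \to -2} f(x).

1/4

Direct substitution gives 0/0.
Apply L'Hôpital: lim (-sin(x + 2))/(-4*x - 8), still 0/0.
After 2 applications of L'Hôpital's rule the quotient is (-cos(x + 2))/(-4); substituting x = -2 gives 1/4.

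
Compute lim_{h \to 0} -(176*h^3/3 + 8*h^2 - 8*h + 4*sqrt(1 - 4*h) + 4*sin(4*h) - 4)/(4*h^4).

10

Substitution gives 0/0; apply L'Hôpital's rule 4 times.
After differentiating numerator and denominator 4 times the quotient is (1024*sin(4*h) - 960/(1 - 4*h)^(7/2))/(-96); at h = 0 this is 10.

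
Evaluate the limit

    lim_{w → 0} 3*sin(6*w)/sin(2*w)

9

Substitution gives 0/0.
Divide numerator and denominator by w: sin(6w)/w → 6 and sin(2w)/w → 2, so the limit is 3·6/2 = 9.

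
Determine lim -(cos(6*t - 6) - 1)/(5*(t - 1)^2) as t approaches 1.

18/5

Direct substitution gives 0/0.
Apply L'Hôpital: lim (-6*sin(6*t - 6))/(10 - 10*t), still 0/0.
After 2 applications of L'Hôpital's rule the quotient is (-36*cos(6*t - 6))/(-10); substituting t = 1 gives 18/5.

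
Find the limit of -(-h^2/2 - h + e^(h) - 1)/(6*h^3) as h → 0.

Direct substitution gives 0/0.
Apply L'Hôpital: lim (-h + e^(h) - 1)/(-18*h^2), still 0/0.
Apply L'Hôpital: lim (e^(h) - 1)/(-36*h), still 0/0.
After 3 applications of L'Hôpital's rule the quotient is (e^(h))/(-36); substituting h = 0 gives -1/36.

-1/36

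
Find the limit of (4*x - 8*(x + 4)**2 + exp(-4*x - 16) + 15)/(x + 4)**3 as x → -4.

-32/3

Direct substitution gives 0/0.
Apply L'Hôpital: lim (-16*x - 4*e^(-4*x - 16) - 60)/(3*(x + 4)^2), still 0/0.
Apply L'Hôpital: lim (16*e^(-4*x - 16) - 16)/(6*x + 24), still 0/0.
After 3 applications of L'Hôpital's rule the quotient is (-64*e^(-4*x - 16))/(6); substituting x = -4 gives -32/3.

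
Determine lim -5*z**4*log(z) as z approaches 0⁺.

This is a 0·(−∞) form. Rewrite as -5·ln(z) / z^(−4) and apply L'Hôpital:
the derivative quotient is -5·(1/z) / (−4·z^(−5)) = (5/4)·z^4 → 0.

0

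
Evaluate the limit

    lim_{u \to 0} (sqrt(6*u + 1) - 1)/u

3

A 0/0 form; rationalise with √(1 + 6u) + √1. This collapses the numerator to 6u, leaving 6/(√(1 + 6u) + √1) → 6/(2√1) = 3.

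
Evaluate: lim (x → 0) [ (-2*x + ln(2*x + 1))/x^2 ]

-2

Direct substitution gives 0/0.
Apply L'Hôpital: lim (-2 + 2/(2*x + 1))/(2*x), still 0/0.
After 2 applications of L'Hôpital's rule the quotient is (-4/(2*x + 1)^2)/(2); substituting x = 0 gives -2.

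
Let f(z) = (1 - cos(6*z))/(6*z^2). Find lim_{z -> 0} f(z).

Substitution gives 0/0.
Use (1 − cos u)/u² → 1/2 with u = 6z: the limit is 6²/(2·6) = 3.

3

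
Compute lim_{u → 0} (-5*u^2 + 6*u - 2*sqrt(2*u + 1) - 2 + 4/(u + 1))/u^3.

-5

Substitution gives 0/0 (the numerator vanishes to order 3).
Expand each term to order u^3: the coefficient of u^3 in 4·1/(1 + u) is -4 and in -2·√(1 + 2u) is -1.
Lower-order terms cancel with the polynomial part, so the numerator is (-5)·u^3 + o(u^3), and the limit is (-5)/(1) = -5.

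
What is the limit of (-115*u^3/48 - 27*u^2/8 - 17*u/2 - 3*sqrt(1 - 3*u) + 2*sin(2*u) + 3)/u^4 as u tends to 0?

Substitution gives 0/0; apply L'Hôpital's rule 4 times.
After differentiating numerator and denominator 4 times the quotient is (32*sin(2*u) + 3645/(16*(1 - 3*u)^(7/2)))/(24); at u = 0 this is 1215/128.

1215/128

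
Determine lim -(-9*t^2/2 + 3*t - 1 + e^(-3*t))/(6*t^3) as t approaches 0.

Direct substitution gives 0/0.
Apply L'Hôpital: lim (-9*t + 3 - 3*e^(-3*t))/(-18*t^2), still 0/0.
Apply L'Hôpital: lim (-9 + 9*e^(-3*t))/(-36*t), still 0/0.
After 3 applications of L'Hôpital's rule the quotient is (-27*e^(-3*t))/(-36); substituting t = 0 gives 3/4.

3/4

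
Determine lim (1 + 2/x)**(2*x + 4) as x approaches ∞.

Let L be the limit and take ln: ln L = lim (2x + 4)·ln(1 + 2/x) = lim (2x + 4)·(2/x + O(1/x²)) = 4.
Hence L = e^(4).

e^(4)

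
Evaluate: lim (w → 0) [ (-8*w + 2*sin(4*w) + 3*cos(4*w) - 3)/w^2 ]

Substitution gives 0/0; apply L'Hôpital's rule 2 times.
After differentiating numerator and denominator 2 times the quotient is (-32*sin(4*w) - 48*cos(4*w))/(2); at w = 0 this is -24.

-24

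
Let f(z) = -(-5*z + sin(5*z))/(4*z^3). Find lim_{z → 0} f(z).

Direct substitution gives 0/0.
Apply L'Hôpital: lim (5*cos(5*z) - 5)/(-12*z^2), still 0/0.
Apply L'Hôpital: lim (-25*sin(5*z))/(-24*z), still 0/0.
After 3 applications of L'Hôpital's rule the quotient is (-125*cos(5*z))/(-24); substituting z = 0 gives 125/24.

125/24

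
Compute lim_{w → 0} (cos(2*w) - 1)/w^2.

-2

Direct substitution gives 0/0.
Apply L'Hôpital: lim (-2*sin(2*w))/(2*w), still 0/0.
After 2 applications of L'Hôpital's rule the quotient is (-4*cos(2*w))/(2); substituting w = 0 gives -2.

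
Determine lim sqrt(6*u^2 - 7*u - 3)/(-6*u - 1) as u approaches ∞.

For large |u|, √(6*u^2 - 7*u - 3) ≈ √6·|u| and the denominator ≈ -6u.
Since u → +∞, |u| = u, giving √6/(-6) = -√(6)/6.

-√(6)/6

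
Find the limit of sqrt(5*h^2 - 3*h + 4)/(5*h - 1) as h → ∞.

For large |h|, √(5*h^2 - 3*h + 4) ≈ √5·|h| and the denominator ≈ 5h.
Since h → +∞, |h| = h, giving √5/(5) = √(5)/5.

√(5)/5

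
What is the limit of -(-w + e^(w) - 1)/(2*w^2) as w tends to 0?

-1/4

Direct substitution gives 0/0.
Apply L'Hôpital: lim (e^(w) - 1)/(-4*w), still 0/0.
After 2 applications of L'Hôpital's rule the quotient is (e^(w))/(-4); substituting w = 0 gives -1/4.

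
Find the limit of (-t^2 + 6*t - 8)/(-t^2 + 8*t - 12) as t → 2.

1/2

Since t = 2 makes numerator and denominator zero, (t - 2) divides both.
Cancelling it gives (4 - t)/(6 - t); now plug in t = 2 to get 1/2.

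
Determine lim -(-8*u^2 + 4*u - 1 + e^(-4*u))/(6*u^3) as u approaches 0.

16/9

Direct substitution gives 0/0.
Apply L'Hôpital: lim (-16*u + 4 - 4*e^(-4*u))/(-18*u^2), still 0/0.
Apply L'Hôpital: lim (-16 + 16*e^(-4*u))/(-36*u), still 0/0.
After 3 applications of L'Hôpital's rule the quotient is (-64*e^(-4*u))/(-36); substituting u = 0 gives 16/9.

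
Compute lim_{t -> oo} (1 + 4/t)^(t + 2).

The base → 1 and the exponent → ∞: a 1^∞ form.
Take logarithms: (t + 2)·ln(1 + 4/t). Since ln(1+u) ~ u for small u, this behaves like (t)·(4/t) → 4.
So the limit is e^(4).

e^(4)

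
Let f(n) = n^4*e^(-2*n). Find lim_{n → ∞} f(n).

Write as n^4/e^{2n}, an ∞/∞ form.
Exponential growth dominates any polynomial, so repeated L'Hôpital (or the standard result) gives 0.

0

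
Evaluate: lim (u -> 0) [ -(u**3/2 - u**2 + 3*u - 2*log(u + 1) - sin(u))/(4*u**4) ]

-1/8

Substitution gives 0/0; apply L'Hôpital's rule 4 times.
After differentiating numerator and denominator 4 times the quotient is (-sin(u) + 12/(u + 1)^4)/(-96); at u = 0 this is -1/8.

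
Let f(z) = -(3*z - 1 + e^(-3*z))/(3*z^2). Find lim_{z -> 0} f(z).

-3/2

Direct substitution gives 0/0.
Apply L'Hôpital: lim (3 - 3*e^(-3*z))/(-6*z), still 0/0.
After 2 applications of L'Hôpital's rule the quotient is (9*e^(-3*z))/(-6); substituting z = 0 gives -3/2.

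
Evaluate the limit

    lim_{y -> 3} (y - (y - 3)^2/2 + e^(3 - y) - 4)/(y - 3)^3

-1/6

Direct substitution gives 0/0.
Apply L'Hôpital: lim (-y - e^(3 - y) + 4)/(3*(y - 3)^2), still 0/0.
Apply L'Hôpital: lim (e^(3 - y) - 1)/(6*y - 18), still 0/0.
After 3 applications of L'Hôpital's rule the quotient is (-e^(3 - y))/(6); substituting y = 3 gives -1/6.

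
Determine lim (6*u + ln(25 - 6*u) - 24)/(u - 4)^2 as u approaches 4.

Direct substitution gives 0/0.
Apply L'Hôpital: lim (6 - 6/(25 - 6*u))/(2*u - 8), still 0/0.
After 2 applications of L'Hôpital's rule the quotient is (-36/(25 - 6*u)^2)/(2); substituting u = 4 gives -18.

-18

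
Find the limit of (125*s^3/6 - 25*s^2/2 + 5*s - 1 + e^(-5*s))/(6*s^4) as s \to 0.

Direct substitution gives 0/0.
Apply L'Hôpital: lim (125*s^2/2 - 25*s + 5 - 5*e^(-5*s))/(24*s^3), still 0/0.
Apply L'Hôpital: lim (125*s - 25 + 25*e^(-5*s))/(72*s^2), still 0/0.
Apply L'Hôpital: lim (125 - 125*e^(-5*s))/(144*s), still 0/0.
After 4 applications of L'Hôpital's rule the quotient is (625*e^(-5*s))/(144); substituting s = 0 gives 625/144.

625/144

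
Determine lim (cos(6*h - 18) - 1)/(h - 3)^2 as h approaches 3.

-18

Direct substitution gives 0/0.
Apply L'Hôpital: lim (-6*sin(6*h - 18))/(2*h - 6), still 0/0.
After 2 applications of L'Hôpital's rule the quotient is (-36*cos(6*h - 18))/(2); substituting h = 3 gives -18.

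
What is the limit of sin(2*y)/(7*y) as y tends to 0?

2/7

Substitution gives 0/0.
Write it as (2/7)·sin(2y)/(2y); since sin(u)/u → 1, the limit is 2/7.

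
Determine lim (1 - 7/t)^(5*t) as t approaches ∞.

e^(-35)

The base → 1 and the exponent → ∞: a 1^∞ form.
Take logarithms: (5t)·ln(1 - 7/t). Since ln(1+u) ~ u for small u, this behaves like (5t)·(-7/t) → -35.
So the limit is e^(-35).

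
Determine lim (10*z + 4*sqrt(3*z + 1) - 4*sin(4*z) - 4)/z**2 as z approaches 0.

-9/2

Substitution gives 0/0 (the numerator vanishes to order 2).
Expand each term to order z^2: the coefficient of z^2 in 4·√(1 + 3z) is -9/2 and in -4·sin(4z) is 0.
Lower-order terms cancel with the polynomial part, so the numerator is (-9/2)·z^2 + o(z^2), and the limit is (-9/2)/(1) = -9/2.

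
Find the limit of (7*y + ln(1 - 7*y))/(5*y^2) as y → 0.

-49/10

Direct substitution gives 0/0.
Apply L'Hôpital: lim (7 - 7/(1 - 7*y))/(10*y), still 0/0.
After 2 applications of L'Hôpital's rule the quotient is (-49/(1 - 7*y)^2)/(10); substituting y = 0 gives -49/10.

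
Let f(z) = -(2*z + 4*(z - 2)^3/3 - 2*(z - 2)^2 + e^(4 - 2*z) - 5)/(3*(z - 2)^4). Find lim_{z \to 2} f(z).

-2/9

Direct substitution gives 0/0.
Apply L'Hôpital: lim (-4*z + 4*(z - 2)^2 - 2*e^(4 - 2*z) + 10)/(-12*(z - 2)^3), still 0/0.
Apply L'Hôpital: lim (8*z + 4*e^(4 - 2*z) - 20)/(-36*(z - 2)^2), still 0/0.
Apply L'Hôpital: lim (8 - 8*e^(4 - 2*z))/(144 - 72*z), still 0/0.
After 4 applications of L'Hôpital's rule the quotient is (16*e^(4 - 2*z))/(-72); substituting z = 2 gives -2/9.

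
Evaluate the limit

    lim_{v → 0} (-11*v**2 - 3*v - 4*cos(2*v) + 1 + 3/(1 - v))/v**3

3

Substitution gives 0/0; apply L'Hôpital's rule 3 times.
After differentiating numerator and denominator 3 times the quotient is (-32*sin(2*v) + 18/(v - 1)^4)/(6); at v = 0 this is 3.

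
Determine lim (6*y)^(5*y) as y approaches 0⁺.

Base → 0⁺ and exponent → 0⁺: a 0^0 form.
Take logs: 5y·ln(6y). This is 0·(−∞); rewriting as ln(6y)/(1/(5y)) and applying L'Hôpital gives 0.
Hence the limit is e^0 = 1.

1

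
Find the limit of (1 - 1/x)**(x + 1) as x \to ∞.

e^(-1)

Let L be the limit and take ln: ln L = lim (x + 1)·ln(1 - 1/x) = lim (x + 1)·(-1/x + O(1/x²)) = -1.
Hence L = e^(-1).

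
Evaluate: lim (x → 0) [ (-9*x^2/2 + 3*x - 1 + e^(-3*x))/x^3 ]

-9/2

Direct substitution gives 0/0.
Apply L'Hôpital: lim (-9*x + 3 - 3*e^(-3*x))/(3*x^2), still 0/0.
Apply L'Hôpital: lim (-9 + 9*e^(-3*x))/(6*x), still 0/0.
After 3 applications of L'Hôpital's rule the quotient is (-27*e^(-3*x))/(6); substituting x = 0 gives -9/2.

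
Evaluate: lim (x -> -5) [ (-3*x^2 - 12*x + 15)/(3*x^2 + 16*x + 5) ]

Since x = -5 makes numerator and denominator zero, (x + 5) divides both.
Cancelling it gives (3 - 3*x)/(3*x + 1); now plug in x = -5 to get -9/7.

-9/7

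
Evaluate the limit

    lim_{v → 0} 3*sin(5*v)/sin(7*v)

Substitution gives 0/0.
Divide numerator and denominator by v: sin(5v)/v → 5 and sin(7v)/v → 7, so the limit is 3·5/7 = 15/7.

15/7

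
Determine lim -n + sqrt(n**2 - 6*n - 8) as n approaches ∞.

This has the form ∞ − ∞. Multiply and divide by the conjugate √(n^2 - 6*n - 8) + n.
That gives (-6n - 8) / (√(n^2 - 6*n - 8) + n).
Divide numerator and denominator by n: the limit is -6/(2·1) = -3.

-3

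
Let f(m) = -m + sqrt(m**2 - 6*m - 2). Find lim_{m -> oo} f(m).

-3

This has the form ∞ − ∞. Multiply and divide by the conjugate √(m^2 - 6*m - 2) + m.
That gives (-6m - 2) / (√(m^2 - 6*m - 2) + m).
Divide numerator and denominator by m: the limit is -6/(2·1) = -3.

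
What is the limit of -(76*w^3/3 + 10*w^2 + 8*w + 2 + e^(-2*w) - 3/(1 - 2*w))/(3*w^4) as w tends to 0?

Substitution gives 0/0; apply L'Hôpital's rule 4 times.
After differentiating numerator and denominator 4 times the quotient is (16*e^(-2*w) + 1152/(2*w - 1)^5)/(-72); at w = 0 this is 142/9.

142/9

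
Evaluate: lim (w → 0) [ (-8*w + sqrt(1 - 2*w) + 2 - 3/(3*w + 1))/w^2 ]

-55/2

Substitution gives 0/0; apply L'Hôpital's rule 2 times.
After differentiating numerator and denominator 2 times the quotient is (-54/(3*w + 1)^3 - 1/(1 - 2*w)^(3/2))/(2); at w = 0 this is -55/2.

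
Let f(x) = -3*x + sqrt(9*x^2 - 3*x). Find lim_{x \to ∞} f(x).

An ∞ − ∞ form. Rationalising with the conjugate, the difference becomes (-3x) / (√(9*x^2 - 3*x) + 3x).
For large x the denominator behaves like 2·3x, so the quotient tends to -3/6 = -1/2.

-1/2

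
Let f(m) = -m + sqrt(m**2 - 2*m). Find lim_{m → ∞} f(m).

-1

This has the form ∞ − ∞. Multiply and divide by the conjugate √(m^2 - 2*m) + m.
That gives (-2m) / (√(m^2 - 2*m) + m).
Divide numerator and denominator by m: the limit is -2/(2·1) = -1.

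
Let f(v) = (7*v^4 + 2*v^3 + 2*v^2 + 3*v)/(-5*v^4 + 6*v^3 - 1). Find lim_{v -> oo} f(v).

-7/5

Numerator and denominator both have degree 4.
Dividing every term by v^4, all lower-order terms vanish and the limit is the ratio of leading coefficients, 7/(-5) = -7/5.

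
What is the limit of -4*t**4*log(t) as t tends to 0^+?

0

This is a 0·(−∞) form. Rewrite as -4·ln(t) / t^(−4) and apply L'Hôpital:
the derivative quotient is -4·(1/t) / (−4·t^(−5)) = (4/4)·t^4 → 0.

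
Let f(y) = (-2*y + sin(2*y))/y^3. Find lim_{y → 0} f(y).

Direct substitution gives 0/0.
Apply L'Hôpital: lim (2*cos(2*y) - 2)/(3*y^2), still 0/0.
Apply L'Hôpital: lim (-4*sin(2*y))/(6*y), still 0/0.
After 3 applications of L'Hôpital's rule the quotient is (-8*cos(2*y))/(6); substituting y = 0 gives -4/3.

-4/3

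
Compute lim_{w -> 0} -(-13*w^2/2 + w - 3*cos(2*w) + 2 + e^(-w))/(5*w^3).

1/30

Substitution gives 0/0; apply L'Hôpital's rule 3 times.
After differentiating numerator and denominator 3 times the quotient is (-24*sin(2*w) - e^(-w))/(-30); at w = 0 this is 1/30.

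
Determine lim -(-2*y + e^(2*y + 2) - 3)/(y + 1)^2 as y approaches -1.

-2

Direct substitution gives 0/0.
Apply L'Hôpital: lim (2*e^(2*y + 2) - 2)/(-2*y - 2), still 0/0.
After 2 applications of L'Hôpital's rule the quotient is (4*e^(2*y + 2))/(-2); substituting y = -1 gives -2.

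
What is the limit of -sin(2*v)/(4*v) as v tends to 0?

-1/2

Substitution gives 0/0.
Write it as (2/(-4))·sin(2v)/(2v); since sin(u)/u → 1, the limit is -1/2.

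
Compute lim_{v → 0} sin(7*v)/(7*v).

1

Substitution gives 0/0.
Write it as (7/7)·sin(7v)/(7v); since sin(u)/u → 1, the limit is 1.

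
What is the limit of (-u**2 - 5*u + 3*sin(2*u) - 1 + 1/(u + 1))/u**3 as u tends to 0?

Substitution gives 0/0; apply L'Hôpital's rule 3 times.
After differentiating numerator and denominator 3 times the quotient is (-24*cos(2*u) - 6/(u + 1)^4)/(6); at u = 0 this is -5.

-5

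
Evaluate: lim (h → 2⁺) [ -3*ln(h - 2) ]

As h → 2⁺, h - 2 → 0⁺ and ln(h - 2) → −∞.
Multiplying by -3 gives ∞.

∞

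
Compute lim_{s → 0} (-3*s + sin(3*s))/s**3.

-9/2

Direct substitution gives 0/0.
Apply L'Hôpital: lim (3*cos(3*s) - 3)/(3*s^2), still 0/0.
Apply L'Hôpital: lim (-9*sin(3*s))/(6*s), still 0/0.
After 3 applications of L'Hôpital's rule the quotient is (-27*cos(3*s))/(6); substituting s = 0 gives -9/2.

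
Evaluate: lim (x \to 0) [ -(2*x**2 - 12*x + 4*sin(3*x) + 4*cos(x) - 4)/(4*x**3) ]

Substitution gives 0/0; apply L'Hôpital's rule 3 times.
After differentiating numerator and denominator 3 times the quotient is (4*sin(x) - 108*cos(3*x))/(-24); at x = 0 this is 9/2.

9/2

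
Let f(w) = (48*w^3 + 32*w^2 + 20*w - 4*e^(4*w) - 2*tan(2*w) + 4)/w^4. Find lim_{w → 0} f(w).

-128/3

Substitution gives 0/0; apply L'Hôpital's rule 4 times.
After differentiating numerator and denominator 4 times the quotient is (-1024*e^(4*w) - 768*tan(2*w)^5 - 1280*tan(2*w)^3 - 512*tan(2*w))/(24); at w = 0 this is -128/3.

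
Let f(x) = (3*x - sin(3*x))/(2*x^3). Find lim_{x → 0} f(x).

Direct substitution gives 0/0.
Apply L'Hôpital: lim (3 - 3*cos(3*x))/(6*x^2), still 0/0.
Apply L'Hôpital: lim (9*sin(3*x))/(12*x), still 0/0.
After 3 applications of L'Hôpital's rule the quotient is (27*cos(3*x))/(12); substituting x = 0 gives 9/4.

9/4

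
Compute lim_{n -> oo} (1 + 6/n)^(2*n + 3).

e^(12)

Write it as [(1 + 6/n)^n]^(2) · (1 + 6/n)^(3). The bracketed term tends to e^(6) and the second factor to 1, so the limit is e^(12).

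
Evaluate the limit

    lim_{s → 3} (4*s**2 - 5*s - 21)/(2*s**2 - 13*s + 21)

-19

At s = 3 both the top and bottom vanish — a removable singularity. Factoring out (s - 3) from each leaves (4*s + 7)/(2*s - 7), which at s = 3 equals -19.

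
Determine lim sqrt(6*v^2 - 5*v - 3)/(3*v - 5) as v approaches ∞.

√(6)/3

For large |v|, √(6*v^2 - 5*v - 3) ≈ √6·|v| and the denominator ≈ 3v.
Since v → +∞, |v| = v, giving √6/(3) = √(6)/3.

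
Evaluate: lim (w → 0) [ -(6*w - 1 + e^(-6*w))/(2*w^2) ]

Direct substitution gives 0/0.
Apply L'Hôpital: lim (6 - 6*e^(-6*w))/(-4*w), still 0/0.
After 2 applications of L'Hôpital's rule the quotient is (36*e^(-6*w))/(-4); substituting w = 0 gives -9.

-9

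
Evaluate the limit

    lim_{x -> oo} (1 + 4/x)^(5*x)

e^(20)

Let L be the limit and take ln: ln L = lim (5x)·ln(1 + 4/x) = lim (5x)·(4/x + O(1/x²)) = 20.
Hence L = e^(20).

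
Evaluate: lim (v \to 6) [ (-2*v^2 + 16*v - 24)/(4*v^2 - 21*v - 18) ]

At v = 6 both the top and bottom vanish — a removable singularity. Factoring out (v - 6) from each leaves (4 - 2*v)/(4*v + 3), which at v = 6 equals -8/27.

-8/27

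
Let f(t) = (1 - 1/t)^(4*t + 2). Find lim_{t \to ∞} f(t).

Let L be the limit and take ln: ln L = lim (4t + 2)·ln(1 - 1/t) = lim (4t + 2)·(-1/t + O(1/t²)) = -4.
Hence L = e^(-4).

e^(-4)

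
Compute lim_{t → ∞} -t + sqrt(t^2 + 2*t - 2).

1

This has the form ∞ − ∞. Multiply and divide by the conjugate √(t^2 + 2*t - 2) + t.
That gives (2t - 2) / (√(t^2 + 2*t - 2) + t).
Divide numerator and denominator by t: the limit is 2/(2·1) = 1.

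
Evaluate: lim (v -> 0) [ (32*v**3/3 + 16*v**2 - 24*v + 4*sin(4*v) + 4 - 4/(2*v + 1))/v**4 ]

Substitution gives 0/0 (the numerator vanishes to order 4).
Expand each term to order v^4: the coefficient of v^4 in 4·sin(4v) is 0 and in -4·1/(1 + 2v) is -64.
Lower-order terms cancel with the polynomial part, so the numerator is (-64)·v^4 + o(v^4), and the limit is (-64)/(1) = -64.

-64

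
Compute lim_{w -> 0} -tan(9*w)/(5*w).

-9/5

Substitution gives 0/0.
Since tan(u)/u → 1 as u → 0, tan(9w)/(9w) → 1 and the limit is 9/(-5) = -9/5.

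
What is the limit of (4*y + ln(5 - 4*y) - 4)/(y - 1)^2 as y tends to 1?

-8

Direct substitution gives 0/0.
Apply L'Hôpital: lim (4 - 4/(5 - 4*y))/(2*y - 2), still 0/0.
After 2 applications of L'Hôpital's rule the quotient is (-16/(5 - 4*y)^2)/(2); substituting y = 1 gives -8.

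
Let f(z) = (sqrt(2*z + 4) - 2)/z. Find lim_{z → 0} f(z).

1/2

Substitution gives 0/0. Multiply numerator and denominator by the conjugate √(4 + 2z) + √4.
The numerator becomes (4 + 2z) − 4 = 2z, so the expression simplifies to 2/(√(4 + 2z) + √4).
Letting z → 0 gives 2/(2√4) = 1/2.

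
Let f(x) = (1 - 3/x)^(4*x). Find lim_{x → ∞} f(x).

e^(-12)

Let L be the limit and take ln: ln L = lim (4x)·ln(1 - 3/x) = lim (4x)·(-3/x + O(1/x²)) = -12.
Hence L = e^(-12).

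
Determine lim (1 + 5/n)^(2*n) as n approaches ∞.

The base → 1 and the exponent → ∞: a 1^∞ form.
Take logarithms: (2n)·ln(1 + 5/n). Since ln(1+u) ~ u for small u, this behaves like (2n)·(5/n) → 10.
So the limit is e^(10).

e^(10)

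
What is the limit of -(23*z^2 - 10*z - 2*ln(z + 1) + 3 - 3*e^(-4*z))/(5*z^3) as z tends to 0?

Substitution gives 0/0 (the numerator vanishes to order 3).
Expand each term to order z^3: the coefficient of z^3 in -3·e^(-4z) is 32 and in -2·ln(1 + z) is -2/3.
Lower-order terms cancel with the polynomial part, so the numerator is (94/3)·z^3 + o(z^3), and the limit is (94/3)/(-5) = -94/15.

-94/15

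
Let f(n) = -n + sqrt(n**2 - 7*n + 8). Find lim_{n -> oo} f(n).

An ∞ − ∞ form. Rationalising with the conjugate, the difference becomes (-7n + 8) / (√(n^2 - 7*n + 8) + n).
For large n the denominator behaves like 2·n, so the quotient tends to -7/2 = -7/2.

-7/2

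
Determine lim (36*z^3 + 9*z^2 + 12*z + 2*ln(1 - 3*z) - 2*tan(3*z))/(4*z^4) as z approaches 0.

Substitution gives 0/0; apply L'Hôpital's rule 4 times.
After differentiating numerator and denominator 4 times the quotient is (1296*tan(3*z)/cos(3*z)^2 - 3888*tan(3*z)/cos(3*z)^4 - 972/(3*z - 1)^4)/(96); at z = 0 this is -81/8.

-81/8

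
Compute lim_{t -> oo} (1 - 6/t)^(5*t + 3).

Let L be the limit and take ln: ln L = lim (5t + 3)·ln(1 - 6/t) = lim (5t + 3)·(-6/t + O(1/t²)) = -30.
Hence L = e^(-30).

e^(-30)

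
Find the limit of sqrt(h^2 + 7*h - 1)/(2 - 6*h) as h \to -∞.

1/6

For large |h|, √(h^2 + 7*h - 1) ≈ √1·|h| and the denominator ≈ -6h.
Since h → −∞, |h| = −h, giving −√1/(-6) = 1/6.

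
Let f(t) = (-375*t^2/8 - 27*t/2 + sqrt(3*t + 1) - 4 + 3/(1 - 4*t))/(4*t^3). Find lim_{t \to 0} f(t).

3099/64

Substitution gives 0/0 (the numerator vanishes to order 3).
Expand each term to order t^3: the coefficient of t^3 in √(1 + 3t) is 27/16 and in 3·1/(1 - 4t) is 192.
Lower-order terms cancel with the polynomial part, so the numerator is (3099/16)·t^3 + o(t^3), and the limit is (3099/16)/(4) = 3099/64.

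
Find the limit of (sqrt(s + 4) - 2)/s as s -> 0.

1/4

A 0/0 form; rationalise with √(4 + s) + √4. This collapses the numerator to s, leaving 1/(√(4 + s) + √4) → 1/(2√4) = 1/4.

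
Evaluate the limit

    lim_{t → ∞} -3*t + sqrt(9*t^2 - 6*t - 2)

This has the form ∞ − ∞. Multiply and divide by the conjugate √(9*t^2 - 6*t - 2) + 3t.
That gives (-6t - 2) / (√(9*t^2 - 6*t - 2) + 3t).
Divide numerator and denominator by t: the limit is -6/(2·3) = -1.

-1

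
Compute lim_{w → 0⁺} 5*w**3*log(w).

This is a 0·(−∞) form. Rewrite as 5·ln(w) / w^(−3) and apply L'Hôpital:
the derivative quotient is 5·(1/w) / (−3·w^(−4)) = (-5/3)·w^3 → 0.

0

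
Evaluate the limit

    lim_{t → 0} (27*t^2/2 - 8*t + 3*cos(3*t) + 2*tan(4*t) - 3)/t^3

128/3

Substitution gives 0/0; apply L'Hôpital's rule 3 times.
After differentiating numerator and denominator 3 times the quotient is (81*sin(3*t) + 768*tan(4*t)^4 + 1024*tan(4*t)^2 + 256)/(6); at t = 0 this is 128/3.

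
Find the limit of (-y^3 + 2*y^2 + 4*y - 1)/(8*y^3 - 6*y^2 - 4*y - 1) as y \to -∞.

-1/8

Numerator and denominator both have degree 3.
Dividing every term by y^3, all lower-order terms vanish and the limit is the ratio of leading coefficients, -1/(8) = -1/8.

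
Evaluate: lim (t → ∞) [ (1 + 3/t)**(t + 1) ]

e^(3)

The base → 1 and the exponent → ∞: a 1^∞ form.
Take logarithms: (t + 1)·ln(1 + 3/t). Since ln(1+u) ~ u for small u, this behaves like (t)·(3/t) → 3.
So the limit is e^(3).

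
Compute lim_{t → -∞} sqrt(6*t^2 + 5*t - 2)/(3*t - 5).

For large |t|, √(6*t^2 + 5*t - 2) ≈ √6·|t| and the denominator ≈ 3t.
Since t → −∞, |t| = −t, giving −√6/(3) = -√(6)/3.

-√(6)/3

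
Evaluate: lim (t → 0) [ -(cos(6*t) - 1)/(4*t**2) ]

Direct substitution gives 0/0.
Apply L'Hôpital: lim (-6*sin(6*t))/(-8*t), still 0/0.
After 2 applications of L'Hôpital's rule the quotient is (-36*cos(6*t))/(-8); substituting t = 0 gives 9/2.

9/2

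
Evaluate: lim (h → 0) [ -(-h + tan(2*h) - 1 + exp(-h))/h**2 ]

-1/2

Substitution gives 0/0; apply L'Hôpital's rule 2 times.
After differentiating numerator and denominator 2 times the quotient is (8*tan(2*h)/cos(2*h)^2 + e^(-h))/(-2); at h = 0 this is -1/2.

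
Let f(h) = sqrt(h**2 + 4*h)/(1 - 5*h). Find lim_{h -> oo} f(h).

For large |h|, √(h^2 + 4*h) ≈ √1·|h| and the denominator ≈ -5h.
Since h → +∞, |h| = h, giving √1/(-5) = -1/5.

-1/5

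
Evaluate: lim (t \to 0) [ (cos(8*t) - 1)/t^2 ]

-32

Direct substitution gives 0/0.
Apply L'Hôpital: lim (-8*sin(8*t))/(2*t), still 0/0.
After 2 applications of L'Hôpital's rule the quotient is (-64*cos(8*t))/(2); substituting t = 0 gives -32.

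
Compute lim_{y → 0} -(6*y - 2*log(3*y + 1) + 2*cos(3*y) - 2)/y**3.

Substitution gives 0/0 (the numerator vanishes to order 3).
Expand each term to order y^3: the coefficient of y^3 in 2·cos(3y) is 0 and in -2·ln(1 + 3y) is -18.
Lower-order terms cancel with the polynomial part, so the numerator is (-18)·y^3 + o(y^3), and the limit is (-18)/(-1) = 18.

18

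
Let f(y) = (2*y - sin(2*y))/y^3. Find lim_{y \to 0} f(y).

4/3

Direct substitution gives 0/0.
Apply L'Hôpital: lim (2 - 2*cos(2*y))/(3*y^2), still 0/0.
Apply L'Hôpital: lim (4*sin(2*y))/(6*y), still 0/0.
After 3 applications of L'Hôpital's rule the quotient is (8*cos(2*y))/(6); substituting y = 0 gives 4/3.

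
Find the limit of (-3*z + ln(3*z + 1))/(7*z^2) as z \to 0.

-9/14

Direct substitution gives 0/0.
Apply L'Hôpital: lim (-3 + 3/(3*z + 1))/(14*z), still 0/0.
After 2 applications of L'Hôpital's rule the quotient is (-9/(3*z + 1)^2)/(14); substituting z = 0 gives -9/14.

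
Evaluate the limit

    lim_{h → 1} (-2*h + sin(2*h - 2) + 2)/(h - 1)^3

-4/3

Direct substitution gives 0/0.
Apply L'Hôpital: lim (2*cos(2*h - 2) - 2)/(3*(h - 1)^2), still 0/0.
Apply L'Hôpital: lim (-4*sin(2*h - 2))/(6*h - 6), still 0/0.
After 3 applications of L'Hôpital's rule the quotient is (-8*cos(2*h - 2))/(6); substituting h = 1 gives -4/3.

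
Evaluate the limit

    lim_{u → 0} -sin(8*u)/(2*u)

Substitution gives 0/0.
Write it as (8/(-2))·sin(8u)/(8u); since sin(θ)/θ → 1, the limit is -4.

-4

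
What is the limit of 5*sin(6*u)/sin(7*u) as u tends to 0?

Substitution gives 0/0.
Divide numerator and denominator by u: sin(6u)/u → 6 and sin(7u)/u → 7, so the limit is 5·6/7 = 30/7.

30/7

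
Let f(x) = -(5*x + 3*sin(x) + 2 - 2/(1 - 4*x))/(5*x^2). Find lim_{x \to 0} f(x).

Substitution gives 0/0; apply L'Hôpital's rule 2 times.
After differentiating numerator and denominator 2 times the quotient is (-3*sin(x) + 64/(4*x - 1)^3)/(-10); at x = 0 this is 32/5.

32/5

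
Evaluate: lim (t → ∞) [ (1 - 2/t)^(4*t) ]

e^(-8)

The base → 1 and the exponent → ∞: a 1^∞ form.
Take logarithms: (4t)·ln(1 - 2/t). Since ln(1+u) ~ u for small u, this behaves like (4t)·(-2/t) → -8.
So the limit is e^(-8).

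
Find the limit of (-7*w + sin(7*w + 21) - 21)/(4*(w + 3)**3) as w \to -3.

-343/24

Direct substitution gives 0/0.
Apply L'Hôpital: lim (7*cos(7*w + 21) - 7)/(12*(w + 3)^2), still 0/0.
Apply L'Hôpital: lim (-49*sin(7*w + 21))/(24*w + 72), still 0/0.
After 3 applications of L'Hôpital's rule the quotient is (-343*cos(7*w + 21))/(24); substituting w = -3 gives -343/24.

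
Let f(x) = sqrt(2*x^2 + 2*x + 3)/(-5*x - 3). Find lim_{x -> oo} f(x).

For large |x|, √(2*x^2 + 2*x + 3) ≈ √2·|x| and the denominator ≈ -5x.
Since x → +∞, |x| = x, giving √2/(-5) = -√(2)/5.

-√(2)/5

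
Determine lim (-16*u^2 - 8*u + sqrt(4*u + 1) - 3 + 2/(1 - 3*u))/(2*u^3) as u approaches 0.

Substitution gives 0/0 (the numerator vanishes to order 3).
Expand each term to order u^3: the coefficient of u^3 in √(1 + 4u) is 4 and in 2·1/(1 - 3u) is 54.
Lower-order terms cancel with the polynomial part, so the numerator is (58)·u^3 + o(u^3), and the limit is (58)/(2) = 29.

29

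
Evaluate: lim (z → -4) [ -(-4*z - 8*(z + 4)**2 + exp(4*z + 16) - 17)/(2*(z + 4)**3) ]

-16/3

Direct substitution gives 0/0.
Apply L'Hôpital: lim (-16*z + 4*e^(4*z + 16) - 68)/(-6*(z + 4)^2), still 0/0.
Apply L'Hôpital: lim (16*e^(4*z + 16) - 16)/(-12*z - 48), still 0/0.
After 3 applications of L'Hôpital's rule the quotient is (64*e^(4*z + 16))/(-12); substituting z = -4 gives -16/3.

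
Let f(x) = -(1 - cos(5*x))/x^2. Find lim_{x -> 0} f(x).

-25/2

Substitution gives 0/0.
Use (1 − cos u)/u² → 1/2 with u = 5x: the limit is 5²/(2·(-1)) = -25/2.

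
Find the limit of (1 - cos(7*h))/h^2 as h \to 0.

Substitution gives 0/0.
Use (1 − cos u)/u² → 1/2 with u = 7h: the limit is 7²/(2·1) = 49/2.

49/2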